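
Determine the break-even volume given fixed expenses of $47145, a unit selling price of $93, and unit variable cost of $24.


Formula: BEQ = Fixed Costs / (Price - Variable Cost)
Contribution margin = $93 - $24 = $69/unit
BEQ = ceil($47145 / $69/unit) = ceil(683.26) = 684 units

684 units


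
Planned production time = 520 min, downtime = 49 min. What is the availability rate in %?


Formula: Availability = (Planned Time - Downtime) / Planned Time * 100
Uptime = 520 - 49 = 471 min
Availability = 471 / 520 * 100 = 90.6%

90.6%


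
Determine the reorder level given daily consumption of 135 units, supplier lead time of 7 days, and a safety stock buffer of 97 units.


Formula: ROP = (Daily Demand * Lead Time) + Safety Stock
Demand during lead time = 135 * 7 = 945 units
ROP = 945 + 97 = 1042 units

1042 units


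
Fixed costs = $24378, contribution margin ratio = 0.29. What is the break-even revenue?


Formula: BER = Fixed Costs / Contribution Margin Ratio
BER = $24378 / 0.29
BER = $84062.07 (to the nearest cent)

$84062.07


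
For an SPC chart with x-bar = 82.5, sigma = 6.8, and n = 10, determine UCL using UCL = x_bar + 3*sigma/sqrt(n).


UCL = 82.5 + 3 * 6.8 / sqrt(10)

88.95


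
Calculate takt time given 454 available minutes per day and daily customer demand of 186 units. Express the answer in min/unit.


Formula: Takt Time = Available Production Time / Customer Demand
Takt = 454 min/day / 186 units/day
Takt = 2.44 min/unit

2.44 min/unit


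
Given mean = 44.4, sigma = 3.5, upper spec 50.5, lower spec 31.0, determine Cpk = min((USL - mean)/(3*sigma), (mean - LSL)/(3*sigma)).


Cpu = (50.5 - 44.4) / (3 * 3.5) = 0.58
Cpl = (44.4 - 31.0) / (3 * 3.5) = 1.28
Cpk = min(0.58, 1.28) = 0.58

0.58


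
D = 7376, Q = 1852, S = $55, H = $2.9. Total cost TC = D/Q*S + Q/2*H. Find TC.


TC = 7376/1852 * 55 + 1852/2 * 2.9

$2904.45


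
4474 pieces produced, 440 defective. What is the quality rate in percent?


Formula: Quality Rate = Good Pieces / Total Pieces * 100
Good pieces = 4474 - 440 = 4034
QR = 4034 / 4474 * 100 = 90.2%

90.2%


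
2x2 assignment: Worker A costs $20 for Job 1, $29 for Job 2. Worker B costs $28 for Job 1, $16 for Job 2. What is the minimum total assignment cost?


Option 1: A->1 + B->2 = $20 + $16 = $36
Option 2: A->2 + B->1 = $29 + $28 = $57
Min cost = min($36, $57) = $36

$36


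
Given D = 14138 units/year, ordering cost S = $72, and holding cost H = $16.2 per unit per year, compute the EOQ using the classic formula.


Formula: EOQ = sqrt(2 * D * S / H)
Numerator: 2 * 14138 * 72 = 2035872
2DS/H = 2035872 / 16.2 = 125671.1
EOQ = sqrt(125671.1) = 354.5 units

354.5 units


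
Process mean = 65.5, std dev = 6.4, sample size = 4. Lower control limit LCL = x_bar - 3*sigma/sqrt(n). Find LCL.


LCL = 65.5 - 3 * 6.4 / sqrt(4)

55.9


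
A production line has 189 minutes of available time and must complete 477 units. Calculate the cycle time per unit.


Formula: CT = Available Time / Number of Units
CT = 189 min / 477 units
CT = 0.4 min/unit

0.4 min/unit


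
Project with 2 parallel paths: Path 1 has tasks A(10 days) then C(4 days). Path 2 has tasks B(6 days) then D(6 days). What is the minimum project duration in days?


Path 1 = 10 + 4 = 14 days
Path 2 = 6 + 6 = 12 days
Duration = max(14, 12) = 14 days

14 days


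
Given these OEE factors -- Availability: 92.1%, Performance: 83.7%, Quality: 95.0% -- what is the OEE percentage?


Formula: OEE = Availability * Performance * Quality / 10000
A * P = 92.1% * 83.7% / 100 = 77.09%
OEE = 77.09% * 95.0% / 100 = 73.2%

73.2%


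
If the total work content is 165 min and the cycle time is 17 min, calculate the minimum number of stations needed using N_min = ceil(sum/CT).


Formula: N_min = ceil(Sum of Task Times / Cycle Time)
N_min = ceil(165 min / 17 min) = ceil(9.7059)
N_min = 10 stations

10


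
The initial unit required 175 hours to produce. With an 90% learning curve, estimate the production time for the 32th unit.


Formula: T_n = T_1 * (learning_rate)^(log2(n)) where learning_rate = rate/100
Doublings = log2(32) = 5
T_n = 175 * 0.9^5
T_n = 175 * 0.5905 = 103.3 hours

103.3 hours


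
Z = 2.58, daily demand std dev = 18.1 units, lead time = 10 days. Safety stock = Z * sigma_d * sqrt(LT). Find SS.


Formula: SS = z * sigma_d * sqrt(LT)
sqrt(LT) = sqrt(10) = 3.1623
SS = 2.58 * 18.1 * 3.1623
SS = 147.7 units

147.7 units


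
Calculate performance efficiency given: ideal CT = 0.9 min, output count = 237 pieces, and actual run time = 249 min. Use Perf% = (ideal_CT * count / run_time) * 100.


Formula: Performance = (Ideal CT * Total Count) / Run Time * 100
Ideal output time = 0.9 * 237 = 213.3 min
Performance = 213.3 / 249 * 100 = 85.7%

85.7%


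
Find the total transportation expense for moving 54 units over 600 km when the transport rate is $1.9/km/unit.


TC = dist * cost * units = 600 * 1.9 * 54 = $61560.00

$61560.00


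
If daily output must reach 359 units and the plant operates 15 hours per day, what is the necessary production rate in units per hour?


Formula: Production Rate = Daily Demand / Available Hours
Rate = 359 units/day / 15 hours/day
Rate = 23.9 units/hour

23.9 units/hour


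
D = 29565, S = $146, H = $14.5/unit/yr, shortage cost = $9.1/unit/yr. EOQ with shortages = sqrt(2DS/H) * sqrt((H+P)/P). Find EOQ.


Formula: EOQ* = sqrt(2DS/H) * sqrt((H+P)/P)
Base EOQ = sqrt(2*29565*146/14.5) = 771.61 units
Correction = sqrt((14.5+9.1)/9.1) = 1.61041
EOQ* = 771.61 * 1.61041 = 1242.6 units

1242.6 units


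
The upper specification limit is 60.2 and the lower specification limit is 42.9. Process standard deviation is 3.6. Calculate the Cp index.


Cp = (60.2 - 42.9) / (6 * 3.6)

0.8


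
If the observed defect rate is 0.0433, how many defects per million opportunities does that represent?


DPMO = defect_rate * 1000000 = 0.0433 * 1000000

43300


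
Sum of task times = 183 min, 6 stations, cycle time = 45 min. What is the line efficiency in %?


Formula: Efficiency = Sum of Task Times / (N_stations * CT) * 100
Total station capacity = 6 stations * 45 min = 270 min
Efficiency = 183 / 270 * 100 = 67.8%

67.8%


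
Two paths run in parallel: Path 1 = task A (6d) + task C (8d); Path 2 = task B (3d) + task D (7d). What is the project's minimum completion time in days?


Path 1 = 6 + 8 = 14 days
Path 2 = 3 + 7 = 10 days
Duration = max(14, 10) = 14 days

14 days


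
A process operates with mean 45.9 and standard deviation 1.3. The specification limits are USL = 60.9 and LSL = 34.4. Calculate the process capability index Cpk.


Cpu = (60.9 - 45.9) / (3 * 1.3) = 3.85
Cpl = (45.9 - 34.4) / (3 * 1.3) = 2.95
Cpk = min(3.85, 2.95) = 2.95

2.95


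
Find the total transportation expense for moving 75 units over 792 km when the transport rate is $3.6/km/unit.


TC = dist * cost * units = 792 * 3.6 * 75 = $213840.00

$213840.00


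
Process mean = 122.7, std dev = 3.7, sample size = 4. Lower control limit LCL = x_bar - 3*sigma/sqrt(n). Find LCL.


LCL = 122.7 - 3 * 3.7 / sqrt(4)

117.15


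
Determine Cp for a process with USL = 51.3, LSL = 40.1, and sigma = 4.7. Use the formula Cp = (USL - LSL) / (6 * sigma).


Cp = (51.3 - 40.1) / (6 * 4.7)

0.4


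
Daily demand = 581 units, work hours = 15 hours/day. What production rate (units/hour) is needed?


Formula: Production Rate = Daily Demand / Available Hours
Rate = 581 units/day / 15 hours/day
Rate = 38.7 units/hour

38.7 units/hour


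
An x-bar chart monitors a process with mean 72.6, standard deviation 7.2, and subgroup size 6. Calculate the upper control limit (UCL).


UCL = 72.6 + 3 * 7.2 / sqrt(6)

81.42


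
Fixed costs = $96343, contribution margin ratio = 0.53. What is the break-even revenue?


Formula: BER = Fixed Costs / Contribution Margin Ratio
BER = $96343 / 0.53
BER = $181779.25 (to the nearest cent)

$181779.25


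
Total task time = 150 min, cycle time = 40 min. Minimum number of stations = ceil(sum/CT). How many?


Formula: N_min = ceil(Sum of Task Times / Cycle Time)
N_min = ceil(150 min / 40 min) = ceil(3.75)
N_min = 4 stations

4


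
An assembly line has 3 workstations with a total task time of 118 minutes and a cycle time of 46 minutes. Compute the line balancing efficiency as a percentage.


Formula: Efficiency = Sum of Task Times / (N_stations * CT) * 100
Total station capacity = 3 stations * 46 min = 138 min
Efficiency = 118 / 138 * 100 = 85.5%

85.5%


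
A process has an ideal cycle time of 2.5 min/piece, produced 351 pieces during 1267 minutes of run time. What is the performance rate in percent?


Formula: Performance = (Ideal CT * Total Count) / Run Time * 100
Ideal output time = 2.5 * 351 = 877.5 min
Performance = 877.5 / 1267 * 100 = 69.3%

69.3%


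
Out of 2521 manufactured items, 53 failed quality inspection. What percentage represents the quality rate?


Formula: Quality Rate = Good Pieces / Total Pieces * 100
Good pieces = 2521 - 53 = 2468
QR = 2468 / 2521 * 100 = 97.9%

97.9%


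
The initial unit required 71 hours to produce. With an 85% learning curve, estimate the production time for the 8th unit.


Formula: T_n = T_1 * (learning_rate)^(log2(n)) where learning_rate = rate/100
Doublings = log2(8) = 3
T_n = 71 * 0.85^3
T_n = 71 * 0.6141 = 43.6 hours

43.6 hours


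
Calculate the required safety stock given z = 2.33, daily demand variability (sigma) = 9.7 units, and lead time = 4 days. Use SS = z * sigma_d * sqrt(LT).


Formula: SS = z * sigma_d * sqrt(LT)
sqrt(LT) = sqrt(4) = 2.0
SS = 2.33 * 9.7 * 2.0
SS = 45.2 units

45.2 units


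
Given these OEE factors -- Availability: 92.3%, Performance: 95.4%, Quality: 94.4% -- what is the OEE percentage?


Formula: OEE = Availability * Performance * Quality / 10000
A * P = 92.3% * 95.4% / 100 = 88.05%
OEE = 88.05% * 94.4% / 100 = 83.1%

83.1%


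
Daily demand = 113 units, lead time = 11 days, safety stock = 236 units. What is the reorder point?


Formula: ROP = (Daily Demand * Lead Time) + Safety Stock
Demand during lead time = 113 * 11 = 1243 units
ROP = 1243 + 236 = 1479 units

1479 units


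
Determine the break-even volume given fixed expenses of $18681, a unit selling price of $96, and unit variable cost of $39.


Formula: BEQ = Fixed Costs / (Price - Variable Cost)
Contribution margin = $96 - $39 = $57/unit
BEQ = ceil($18681 / $57/unit) = ceil(327.74) = 328 units

328 units


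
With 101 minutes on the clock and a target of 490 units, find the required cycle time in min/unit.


Formula: CT = Available Time / Number of Units
CT = 101 min / 490 units
CT = 0.21 min/unit

0.21 min/unit


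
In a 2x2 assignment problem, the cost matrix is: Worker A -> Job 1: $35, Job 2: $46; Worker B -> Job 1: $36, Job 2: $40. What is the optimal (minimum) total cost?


Option 1: A->1 + B->2 = $35 + $40 = $75
Option 2: A->2 + B->1 = $46 + $36 = $82
Min cost = min($75, $82) = $75

$75


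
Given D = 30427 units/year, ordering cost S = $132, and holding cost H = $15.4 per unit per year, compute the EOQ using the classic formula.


Formula: EOQ = sqrt(2 * D * S / H)
Numerator: 2 * 30427 * 132 = 8032728
2DS/H = 8032728 / 15.4 = 521605.7
EOQ = sqrt(521605.7) = 722.2 units

722.2 units


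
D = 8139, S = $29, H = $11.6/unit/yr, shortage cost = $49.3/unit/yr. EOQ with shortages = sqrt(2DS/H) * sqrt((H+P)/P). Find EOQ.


Formula: EOQ* = sqrt(2DS/H) * sqrt((H+P)/P)
Base EOQ = sqrt(2*8139*29/11.6) = 201.73 units
Correction = sqrt((11.6+49.3)/49.3) = 1.11144
EOQ* = 201.73 * 1.11144 = 224.2 units

224.2 units


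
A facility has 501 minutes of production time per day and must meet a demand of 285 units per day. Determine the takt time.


Formula: Takt Time = Available Production Time / Customer Demand
Takt = 501 min/day / 285 units/day
Takt = 1.76 min/unit

1.76 min/unit


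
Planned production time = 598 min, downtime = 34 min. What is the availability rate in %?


Formula: Availability = (Planned Time - Downtime) / Planned Time * 100
Uptime = 598 - 34 = 564 min
Availability = 564 / 598 * 100 = 94.3%

94.3%


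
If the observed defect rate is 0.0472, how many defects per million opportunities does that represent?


DPMO = defect_rate * 1000000 = 0.0472 * 1000000

47200


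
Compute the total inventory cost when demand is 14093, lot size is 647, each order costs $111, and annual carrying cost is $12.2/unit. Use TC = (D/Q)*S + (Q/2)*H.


TC = 14093/647 * 111 + 647/2 * 12.2

$6364.51


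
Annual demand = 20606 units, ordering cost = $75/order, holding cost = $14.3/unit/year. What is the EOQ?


Formula: EOQ = sqrt(2 * D * S / H)
Numerator: 2 * 20606 * 75 = 3090900
2DS/H = 3090900 / 14.3 = 216146.9
EOQ = sqrt(216146.9) = 464.9 units

464.9 units


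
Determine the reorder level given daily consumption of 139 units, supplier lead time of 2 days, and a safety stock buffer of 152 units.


Formula: ROP = (Daily Demand * Lead Time) + Safety Stock
Demand during lead time = 139 * 2 = 278 units
ROP = 278 + 152 = 430 units

430 units


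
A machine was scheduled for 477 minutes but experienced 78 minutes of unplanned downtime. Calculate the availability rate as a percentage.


Formula: Availability = (Planned Time - Downtime) / Planned Time * 100
Uptime = 477 - 78 = 399 min
Availability = 399 / 477 * 100 = 83.6%

83.6%


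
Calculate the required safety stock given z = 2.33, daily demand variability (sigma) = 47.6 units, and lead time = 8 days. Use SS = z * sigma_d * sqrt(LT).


Formula: SS = z * sigma_d * sqrt(LT)
sqrt(LT) = sqrt(8) = 2.8284
SS = 2.33 * 47.6 * 2.8284
SS = 313.7 units

313.7 units


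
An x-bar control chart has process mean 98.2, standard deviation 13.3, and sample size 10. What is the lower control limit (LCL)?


LCL = 98.2 - 3 * 13.3 / sqrt(10)

85.58


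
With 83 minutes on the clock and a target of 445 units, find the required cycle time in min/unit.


Formula: CT = Available Time / Number of Units
CT = 83 min / 445 units
CT = 0.19 min/unit

0.19 min/unit


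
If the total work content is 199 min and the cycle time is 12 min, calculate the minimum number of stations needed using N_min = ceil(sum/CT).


Formula: N_min = ceil(Sum of Task Times / Cycle Time)
N_min = ceil(199 min / 12 min) = ceil(16.5833)
N_min = 17 stations

17


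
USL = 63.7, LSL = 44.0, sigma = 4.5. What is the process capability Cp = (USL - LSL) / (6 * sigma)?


Cp = (63.7 - 44.0) / (6 * 4.5)

0.73


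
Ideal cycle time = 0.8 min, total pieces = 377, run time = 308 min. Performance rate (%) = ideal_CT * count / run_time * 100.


Formula: Performance = (Ideal CT * Total Count) / Run Time * 100
Ideal output time = 0.8 * 377 = 301.6 min
Performance = 301.6 / 308 * 100 = 97.9%

97.9%


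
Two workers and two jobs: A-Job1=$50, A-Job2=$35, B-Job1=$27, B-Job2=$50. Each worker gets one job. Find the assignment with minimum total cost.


Option 1: A->1 + B->2 = $50 + $50 = $100
Option 2: A->2 + B->1 = $35 + $27 = $62
Min cost = min($100, $62) = $62

$62


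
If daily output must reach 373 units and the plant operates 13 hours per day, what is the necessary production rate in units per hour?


Formula: Production Rate = Daily Demand / Available Hours
Rate = 373 units/day / 13 hours/day
Rate = 28.7 units/hour

28.7 units/hour


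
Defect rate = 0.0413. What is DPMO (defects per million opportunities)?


DPMO = defect_rate * 1000000 = 0.0413 * 1000000

41300


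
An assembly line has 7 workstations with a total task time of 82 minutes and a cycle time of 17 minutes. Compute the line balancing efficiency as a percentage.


Formula: Efficiency = Sum of Task Times / (N_stations * CT) * 100
Total station capacity = 7 stations * 17 min = 119 min
Efficiency = 82 / 119 * 100 = 68.9%

68.9%


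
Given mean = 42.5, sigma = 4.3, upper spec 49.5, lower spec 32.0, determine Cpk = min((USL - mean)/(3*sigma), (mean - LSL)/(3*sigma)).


Cpu = (49.5 - 42.5) / (3 * 4.3) = 0.54
Cpl = (42.5 - 32.0) / (3 * 4.3) = 0.81
Cpk = min(0.54, 0.81) = 0.54

0.54


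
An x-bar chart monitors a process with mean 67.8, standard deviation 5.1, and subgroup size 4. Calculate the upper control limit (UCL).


UCL = 67.8 + 3 * 5.1 / sqrt(4)

75.45


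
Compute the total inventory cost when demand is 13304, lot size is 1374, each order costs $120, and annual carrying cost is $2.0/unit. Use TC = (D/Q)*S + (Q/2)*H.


TC = 13304/1374 * 120 + 1374/2 * 2.0

$2535.92


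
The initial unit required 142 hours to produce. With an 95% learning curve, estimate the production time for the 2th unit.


Formula: T_n = T_1 * (learning_rate)^(log2(n)) where learning_rate = rate/100
Doublings = log2(2) = 1
T_n = 142 * 0.95^1
T_n = 142 * 0.95 = 134.9 hours

134.9 hours


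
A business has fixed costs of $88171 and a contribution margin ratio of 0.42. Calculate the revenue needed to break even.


Formula: BER = Fixed Costs / Contribution Margin Ratio
BER = $88171 / 0.42
BER = $209930.95 (to the nearest cent)

$209930.95


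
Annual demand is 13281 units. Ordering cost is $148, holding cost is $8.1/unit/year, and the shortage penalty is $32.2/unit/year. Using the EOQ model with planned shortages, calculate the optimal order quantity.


Formula: EOQ* = sqrt(2DS/H) * sqrt((H+P)/P)
Base EOQ = sqrt(2*13281*148/8.1) = 696.66 units
Correction = sqrt((8.1+32.2)/32.2) = 1.11873
EOQ* = 696.66 * 1.11873 = 779.4 units

779.4 units


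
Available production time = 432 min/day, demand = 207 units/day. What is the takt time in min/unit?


Formula: Takt Time = Available Production Time / Customer Demand
Takt = 432 min/day / 207 units/day
Takt = 2.09 min/unit

2.09 min/unit


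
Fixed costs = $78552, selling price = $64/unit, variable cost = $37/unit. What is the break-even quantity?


Formula: BEQ = Fixed Costs / (Price - Variable Cost)
Contribution margin = $64 - $37 = $27/unit
BEQ = ceil($78552 / $27/unit) = ceil(2909.33) = 2910 units

2910 units


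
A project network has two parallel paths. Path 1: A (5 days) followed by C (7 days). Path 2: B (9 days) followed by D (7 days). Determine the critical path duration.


Path 1 = 5 + 7 = 12 days
Path 2 = 9 + 7 = 16 days
Duration = max(12, 16) = 16 days

16 days


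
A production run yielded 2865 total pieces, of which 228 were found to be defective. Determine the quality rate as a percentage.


Formula: Quality Rate = Good Pieces / Total Pieces * 100
Good pieces = 2865 - 228 = 2637
QR = 2637 / 2865 * 100 = 92.0%

92.0%


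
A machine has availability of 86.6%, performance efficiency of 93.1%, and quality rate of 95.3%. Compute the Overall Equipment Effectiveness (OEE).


Formula: OEE = Availability * Performance * Quality / 10000
A * P = 86.6% * 93.1% / 100 = 80.62%
OEE = 80.62% * 95.3% / 100 = 76.8%

76.8%


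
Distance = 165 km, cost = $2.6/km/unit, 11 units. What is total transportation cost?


TC = dist * cost * units = 165 * 2.6 * 11 = $4719.00

$4719.00


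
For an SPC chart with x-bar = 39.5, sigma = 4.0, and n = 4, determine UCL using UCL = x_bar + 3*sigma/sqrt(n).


UCL = 39.5 + 3 * 4.0 / sqrt(4)

45.5


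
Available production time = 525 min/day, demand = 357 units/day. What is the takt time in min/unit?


Formula: Takt Time = Available Production Time / Customer Demand
Takt = 525 min/day / 357 units/day
Takt = 1.47 min/unit

1.47 min/unit


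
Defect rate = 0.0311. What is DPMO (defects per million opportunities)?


DPMO = defect_rate * 1000000 = 0.0311 * 1000000

31100


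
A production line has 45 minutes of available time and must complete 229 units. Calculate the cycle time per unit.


Formula: CT = Available Time / Number of Units
CT = 45 min / 229 units
CT = 0.2 min/unit

0.2 min/unit


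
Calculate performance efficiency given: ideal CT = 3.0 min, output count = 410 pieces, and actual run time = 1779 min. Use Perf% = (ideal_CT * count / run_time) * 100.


Formula: Performance = (Ideal CT * Total Count) / Run Time * 100
Ideal output time = 3.0 * 410 = 1230.0 min
Performance = 1230.0 / 1779 * 100 = 69.1%

69.1%


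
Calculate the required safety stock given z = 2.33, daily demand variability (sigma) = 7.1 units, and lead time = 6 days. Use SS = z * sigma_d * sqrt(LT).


Formula: SS = z * sigma_d * sqrt(LT)
sqrt(LT) = sqrt(6) = 2.4495
SS = 2.33 * 7.1 * 2.4495
SS = 40.5 units

40.5 units


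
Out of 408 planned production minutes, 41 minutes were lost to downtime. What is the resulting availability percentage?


Formula: Availability = (Planned Time - Downtime) / Planned Time * 100
Uptime = 408 - 41 = 367 min
Availability = 367 / 408 * 100 = 90.0%

90.0%


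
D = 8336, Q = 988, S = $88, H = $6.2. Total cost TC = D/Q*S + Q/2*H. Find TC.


TC = 8336/988 * 88 + 988/2 * 6.2

$3805.28


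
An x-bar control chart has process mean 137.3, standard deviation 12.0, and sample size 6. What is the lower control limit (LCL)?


LCL = 137.3 - 3 * 12.0 / sqrt(6)

122.6


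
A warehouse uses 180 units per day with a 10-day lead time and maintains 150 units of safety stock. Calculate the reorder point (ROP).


Formula: ROP = (Daily Demand * Lead Time) + Safety Stock
Demand during lead time = 180 * 10 = 1800 units
ROP = 1800 + 150 = 1950 units

1950 units


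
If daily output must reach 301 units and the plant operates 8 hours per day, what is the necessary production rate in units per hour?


Formula: Production Rate = Daily Demand / Available Hours
Rate = 301 units/day / 8 hours/day
Rate = 37.6 units/hour

37.6 units/hour


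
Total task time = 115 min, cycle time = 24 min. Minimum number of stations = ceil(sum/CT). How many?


Formula: N_min = ceil(Sum of Task Times / Cycle Time)
N_min = ceil(115 min / 24 min) = ceil(4.7917)
N_min = 5 stations

5


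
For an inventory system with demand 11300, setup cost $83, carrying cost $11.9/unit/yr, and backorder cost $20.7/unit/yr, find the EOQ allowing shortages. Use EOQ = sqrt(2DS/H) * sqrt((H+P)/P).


Formula: EOQ* = sqrt(2DS/H) * sqrt((H+P)/P)
Base EOQ = sqrt(2*11300*83/11.9) = 397.03 units
Correction = sqrt((11.9+20.7)/20.7) = 1.25494
EOQ* = 397.03 * 1.25494 = 498.2 units

498.2 units


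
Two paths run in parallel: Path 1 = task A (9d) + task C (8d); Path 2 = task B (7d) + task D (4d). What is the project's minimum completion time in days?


Path 1 = 9 + 8 = 17 days
Path 2 = 7 + 4 = 11 days
Duration = max(17, 11) = 17 days

17 days


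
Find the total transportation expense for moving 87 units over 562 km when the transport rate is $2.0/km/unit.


TC = dist * cost * units = 562 * 2.0 * 87 = $97788.00

$97788.00


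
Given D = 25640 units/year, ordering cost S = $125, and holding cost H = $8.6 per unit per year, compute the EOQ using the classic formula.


Formula: EOQ = sqrt(2 * D * S / H)
Numerator: 2 * 25640 * 125 = 6410000
2DS/H = 6410000 / 8.6 = 745348.8
EOQ = sqrt(745348.8) = 863.3 units

863.3 units


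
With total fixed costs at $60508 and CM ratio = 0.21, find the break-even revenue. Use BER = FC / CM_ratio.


Formula: BER = Fixed Costs / Contribution Margin Ratio
BER = $60508 / 0.21
BER = $288133.33 (to the nearest cent)

$288133.33


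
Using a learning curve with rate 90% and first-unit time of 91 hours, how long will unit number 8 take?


Formula: T_n = T_1 * (learning_rate)^(log2(n)) where learning_rate = rate/100
Doublings = log2(8) = 3
T_n = 91 * 0.9^3
T_n = 91 * 0.729 = 66.3 hours

66.3 hours


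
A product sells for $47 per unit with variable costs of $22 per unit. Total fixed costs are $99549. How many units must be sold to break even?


Formula: BEQ = Fixed Costs / (Price - Variable Cost)
Contribution margin = $47 - $22 = $25/unit
BEQ = ceil($99549 / $25/unit) = ceil(3981.96) = 3982 units

3982 units


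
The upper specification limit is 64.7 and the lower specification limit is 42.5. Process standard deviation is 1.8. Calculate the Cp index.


Cp = (64.7 - 42.5) / (6 * 1.8)

2.06


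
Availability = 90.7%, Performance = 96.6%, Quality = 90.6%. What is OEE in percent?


Formula: OEE = Availability * Performance * Quality / 10000
A * P = 90.7% * 96.6% / 100 = 87.62%
OEE = 87.62% * 90.6% / 100 = 79.4%

79.4%


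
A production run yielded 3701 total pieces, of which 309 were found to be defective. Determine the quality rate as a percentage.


Formula: Quality Rate = Good Pieces / Total Pieces * 100
Good pieces = 3701 - 309 = 3392
QR = 3392 / 3701 * 100 = 91.7%

91.7%


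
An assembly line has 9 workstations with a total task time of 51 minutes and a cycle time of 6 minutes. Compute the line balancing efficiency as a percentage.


Formula: Efficiency = Sum of Task Times / (N_stations * CT) * 100
Total station capacity = 9 stations * 6 min = 54 min
Efficiency = 51 / 54 * 100 = 94.4%

94.4%


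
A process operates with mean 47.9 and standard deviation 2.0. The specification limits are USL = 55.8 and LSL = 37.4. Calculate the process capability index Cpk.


Cpu = (55.8 - 47.9) / (3 * 2.0) = 1.32
Cpl = (47.9 - 37.4) / (3 * 2.0) = 1.75
Cpk = min(1.32, 1.75) = 1.32

1.32


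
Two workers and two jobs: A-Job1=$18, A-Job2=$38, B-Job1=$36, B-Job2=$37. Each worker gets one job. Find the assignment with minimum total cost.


Option 1: A->1 + B->2 = $18 + $37 = $55
Option 2: A->2 + B->1 = $38 + $36 = $74
Min cost = min($55, $74) = $55

$55


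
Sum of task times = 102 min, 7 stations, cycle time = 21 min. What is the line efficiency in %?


Formula: Efficiency = Sum of Task Times / (N_stations * CT) * 100
Total station capacity = 7 stations * 21 min = 147 min
Efficiency = 102 / 147 * 100 = 69.4%

69.4%


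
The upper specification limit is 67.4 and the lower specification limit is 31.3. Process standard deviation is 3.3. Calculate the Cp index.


Cp = (67.4 - 31.3) / (6 * 3.3)

1.82


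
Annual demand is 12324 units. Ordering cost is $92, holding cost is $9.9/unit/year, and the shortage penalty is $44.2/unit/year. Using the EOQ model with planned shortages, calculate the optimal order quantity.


Formula: EOQ* = sqrt(2DS/H) * sqrt((H+P)/P)
Base EOQ = sqrt(2*12324*92/9.9) = 478.59 units
Correction = sqrt((9.9+44.2)/44.2) = 1.10634
EOQ* = 478.59 * 1.10634 = 529.5 units

529.5 units


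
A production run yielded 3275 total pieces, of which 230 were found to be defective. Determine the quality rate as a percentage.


Formula: Quality Rate = Good Pieces / Total Pieces * 100
Good pieces = 3275 - 230 = 3045
QR = 3045 / 3275 * 100 = 93.0%

93.0%


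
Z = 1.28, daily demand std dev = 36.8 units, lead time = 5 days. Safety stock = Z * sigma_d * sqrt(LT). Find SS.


Formula: SS = z * sigma_d * sqrt(LT)
sqrt(LT) = sqrt(5) = 2.2361
SS = 1.28 * 36.8 * 2.2361
SS = 105.3 units

105.3 units


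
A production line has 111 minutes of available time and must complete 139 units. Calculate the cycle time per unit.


Formula: CT = Available Time / Number of Units
CT = 111 min / 139 units
CT = 0.8 min/unit

0.8 min/unit


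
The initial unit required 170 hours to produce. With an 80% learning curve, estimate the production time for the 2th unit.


Formula: T_n = T_1 * (learning_rate)^(log2(n)) where learning_rate = rate/100
Doublings = log2(2) = 1
T_n = 170 * 0.8^1
T_n = 170 * 0.8 = 136.0 hours

136.0 hours


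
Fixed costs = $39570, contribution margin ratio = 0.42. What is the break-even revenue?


Formula: BER = Fixed Costs / Contribution Margin Ratio
BER = $39570 / 0.42
BER = $94214.29 (to the nearest cent)

$94214.29


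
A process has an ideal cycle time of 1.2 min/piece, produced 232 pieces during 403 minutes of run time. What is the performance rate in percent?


Formula: Performance = (Ideal CT * Total Count) / Run Time * 100
Ideal output time = 1.2 * 232 = 278.4 min
Performance = 278.4 / 403 * 100 = 69.1%

69.1%


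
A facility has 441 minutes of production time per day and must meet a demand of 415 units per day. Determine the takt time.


Formula: Takt Time = Available Production Time / Customer Demand
Takt = 441 min/day / 415 units/day
Takt = 1.06 min/unit

1.06 min/unit


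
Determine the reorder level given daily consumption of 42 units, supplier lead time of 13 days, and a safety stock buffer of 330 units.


Formula: ROP = (Daily Demand * Lead Time) + Safety Stock
Demand during lead time = 42 * 13 = 546 units
ROP = 546 + 330 = 876 units

876 units


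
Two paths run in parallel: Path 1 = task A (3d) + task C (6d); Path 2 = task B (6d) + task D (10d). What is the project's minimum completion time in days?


Path 1 = 3 + 6 = 9 days
Path 2 = 6 + 10 = 16 days
Duration = max(9, 16) = 16 days

16 days


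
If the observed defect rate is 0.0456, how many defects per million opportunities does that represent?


DPMO = defect_rate * 1000000 = 0.0456 * 1000000

45600


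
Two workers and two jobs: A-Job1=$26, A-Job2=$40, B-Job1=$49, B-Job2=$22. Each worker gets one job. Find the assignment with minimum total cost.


Option 1: A->1 + B->2 = $26 + $22 = $48
Option 2: A->2 + B->1 = $40 + $49 = $89
Min cost = min($48, $89) = $48

$48


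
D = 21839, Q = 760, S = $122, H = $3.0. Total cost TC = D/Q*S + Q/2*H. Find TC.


TC = 21839/760 * 122 + 760/2 * 3.0

$4645.73


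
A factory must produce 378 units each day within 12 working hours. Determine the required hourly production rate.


Formula: Production Rate = Daily Demand / Available Hours
Rate = 378 units/day / 12 hours/day
Rate = 31.5 units/hour

31.5 units/hour


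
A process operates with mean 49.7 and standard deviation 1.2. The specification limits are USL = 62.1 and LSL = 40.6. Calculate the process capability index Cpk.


Cpu = (62.1 - 49.7) / (3 * 1.2) = 3.44
Cpl = (49.7 - 40.6) / (3 * 1.2) = 2.53
Cpk = min(3.44, 2.53) = 2.53

2.53


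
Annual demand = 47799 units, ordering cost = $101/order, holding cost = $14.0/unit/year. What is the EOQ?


Formula: EOQ = sqrt(2 * D * S / H)
Numerator: 2 * 47799 * 101 = 9655398
2DS/H = 9655398 / 14.0 = 689671.3
EOQ = sqrt(689671.3) = 830.5 units

830.5 units


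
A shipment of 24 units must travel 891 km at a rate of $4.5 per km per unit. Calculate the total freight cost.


TC = dist * cost * units = 891 * 4.5 * 24 = $96228.00

$96228.00


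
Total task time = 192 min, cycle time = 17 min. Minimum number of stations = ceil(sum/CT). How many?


Formula: N_min = ceil(Sum of Task Times / Cycle Time)
N_min = ceil(192 min / 17 min) = ceil(11.2941)
N_min = 12 stations

12


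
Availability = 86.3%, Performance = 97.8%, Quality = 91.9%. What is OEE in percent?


Formula: OEE = Availability * Performance * Quality / 10000
A * P = 86.3% * 97.8% / 100 = 84.4%
OEE = 84.4% * 91.9% / 100 = 77.6%

77.6%


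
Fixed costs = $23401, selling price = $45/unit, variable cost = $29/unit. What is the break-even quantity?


Formula: BEQ = Fixed Costs / (Price - Variable Cost)
Contribution margin = $45 - $29 = $16/unit
BEQ = ceil($23401 / $16/unit) = ceil(1462.56) = 1463 units

1463 units


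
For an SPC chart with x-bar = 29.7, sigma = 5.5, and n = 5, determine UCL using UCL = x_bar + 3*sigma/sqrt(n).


UCL = 29.7 + 3 * 5.5 / sqrt(5)

37.08


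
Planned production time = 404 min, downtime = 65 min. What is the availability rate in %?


Formula: Availability = (Planned Time - Downtime) / Planned Time * 100
Uptime = 404 - 65 = 339 min
Availability = 339 / 404 * 100 = 83.9%

83.9%


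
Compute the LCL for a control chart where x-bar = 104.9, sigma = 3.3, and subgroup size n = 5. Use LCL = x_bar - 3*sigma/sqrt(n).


LCL = 104.9 - 3 * 3.3 / sqrt(5)

100.47


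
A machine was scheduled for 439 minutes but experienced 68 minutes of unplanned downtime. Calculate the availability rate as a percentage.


Formula: Availability = (Planned Time - Downtime) / Planned Time * 100
Uptime = 439 - 68 = 371 min
Availability = 371 / 439 * 100 = 84.5%

84.5%


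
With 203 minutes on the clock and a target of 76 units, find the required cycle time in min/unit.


Formula: CT = Available Time / Number of Units
CT = 203 min / 76 units
CT = 2.67 min/unit

2.67 min/unit


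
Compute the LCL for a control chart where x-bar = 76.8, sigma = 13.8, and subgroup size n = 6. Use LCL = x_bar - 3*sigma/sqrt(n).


LCL = 76.8 - 3 * 13.8 / sqrt(6)

59.9


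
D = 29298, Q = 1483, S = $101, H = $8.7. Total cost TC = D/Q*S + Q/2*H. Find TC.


TC = 29298/1483 * 101 + 1483/2 * 8.7

$8446.40


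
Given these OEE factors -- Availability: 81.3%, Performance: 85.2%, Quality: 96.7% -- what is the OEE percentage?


Formula: OEE = Availability * Performance * Quality / 10000
A * P = 81.3% * 85.2% / 100 = 69.27%
OEE = 69.27% * 96.7% / 100 = 67.0%

67.0%


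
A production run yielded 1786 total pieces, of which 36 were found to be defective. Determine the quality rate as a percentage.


Formula: Quality Rate = Good Pieces / Total Pieces * 100
Good pieces = 1786 - 36 = 1750
QR = 1750 / 1786 * 100 = 98.0%

98.0%


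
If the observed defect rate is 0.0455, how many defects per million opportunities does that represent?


DPMO = defect_rate * 1000000 = 0.0455 * 1000000

45500


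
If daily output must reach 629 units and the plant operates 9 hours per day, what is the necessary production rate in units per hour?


Formula: Production Rate = Daily Demand / Available Hours
Rate = 629 units/day / 9 hours/day
Rate = 69.9 units/hour

69.9 units/hour


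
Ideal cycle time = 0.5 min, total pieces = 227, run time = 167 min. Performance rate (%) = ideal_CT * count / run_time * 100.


Formula: Performance = (Ideal CT * Total Count) / Run Time * 100
Ideal output time = 0.5 * 227 = 113.5 min
Performance = 113.5 / 167 * 100 = 68.0%

68.0%


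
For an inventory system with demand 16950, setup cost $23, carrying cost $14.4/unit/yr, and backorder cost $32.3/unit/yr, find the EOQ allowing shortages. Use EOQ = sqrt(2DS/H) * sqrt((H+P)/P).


Formula: EOQ* = sqrt(2DS/H) * sqrt((H+P)/P)
Base EOQ = sqrt(2*16950*23/14.4) = 232.69 units
Correction = sqrt((14.4+32.3)/32.3) = 1.20242
EOQ* = 232.69 * 1.20242 = 279.8 units

279.8 units


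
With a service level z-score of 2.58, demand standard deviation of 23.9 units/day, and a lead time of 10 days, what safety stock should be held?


Formula: SS = z * sigma_d * sqrt(LT)
sqrt(LT) = sqrt(10) = 3.1623
SS = 2.58 * 23.9 * 3.1623
SS = 195.0 units

195.0 units


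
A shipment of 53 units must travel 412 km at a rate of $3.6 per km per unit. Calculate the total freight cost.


TC = dist * cost * units = 412 * 3.6 * 53 = $78609.60

$78609.60


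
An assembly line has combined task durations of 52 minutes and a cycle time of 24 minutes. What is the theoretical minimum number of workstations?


Formula: N_min = ceil(Sum of Task Times / Cycle Time)
N_min = ceil(52 min / 24 min) = ceil(2.1667)
N_min = 3 stations

3


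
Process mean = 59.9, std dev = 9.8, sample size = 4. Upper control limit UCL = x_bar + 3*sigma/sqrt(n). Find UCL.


UCL = 59.9 + 3 * 9.8 / sqrt(4)

74.6


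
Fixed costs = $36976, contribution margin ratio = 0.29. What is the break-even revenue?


Formula: BER = Fixed Costs / Contribution Margin Ratio
BER = $36976 / 0.29
BER = $127503.45 (to the nearest cent)

$127503.45


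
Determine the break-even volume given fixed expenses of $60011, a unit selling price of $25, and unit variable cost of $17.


Formula: BEQ = Fixed Costs / (Price - Variable Cost)
Contribution margin = $25 - $17 = $8/unit
BEQ = ceil($60011 / $8/unit) = ceil(7501.38) = 7502 units

7502 units


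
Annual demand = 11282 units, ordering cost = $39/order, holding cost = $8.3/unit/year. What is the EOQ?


Formula: EOQ = sqrt(2 * D * S / H)
Numerator: 2 * 11282 * 39 = 879996
2DS/H = 879996 / 8.3 = 106023.6
EOQ = sqrt(106023.6) = 325.6 units

325.6 units


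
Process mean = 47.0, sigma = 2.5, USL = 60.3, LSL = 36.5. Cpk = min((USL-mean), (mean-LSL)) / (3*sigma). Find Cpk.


Cpu = (60.3 - 47.0) / (3 * 2.5) = 1.77
Cpl = (47.0 - 36.5) / (3 * 2.5) = 1.4
Cpk = min(1.77, 1.4) = 1.4

1.4


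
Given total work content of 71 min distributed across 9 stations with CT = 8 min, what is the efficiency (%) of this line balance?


Formula: Efficiency = Sum of Task Times / (N_stations * CT) * 100
Total station capacity = 9 stations * 8 min = 72 min
Efficiency = 71 / 72 * 100 = 98.6%

98.6%


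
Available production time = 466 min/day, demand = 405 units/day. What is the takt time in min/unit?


Formula: Takt Time = Available Production Time / Customer Demand
Takt = 466 min/day / 405 units/day
Takt = 1.15 min/unit

1.15 min/unit


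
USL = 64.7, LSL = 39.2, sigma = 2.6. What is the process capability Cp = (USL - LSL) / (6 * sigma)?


Cp = (64.7 - 39.2) / (6 * 2.6)

1.63


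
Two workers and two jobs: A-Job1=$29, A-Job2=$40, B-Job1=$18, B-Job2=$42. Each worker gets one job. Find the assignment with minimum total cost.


Option 1: A->1 + B->2 = $29 + $42 = $71
Option 2: A->2 + B->1 = $40 + $18 = $58
Min cost = min($71, $58) = $58

$58


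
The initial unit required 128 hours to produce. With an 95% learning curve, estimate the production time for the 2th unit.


Formula: T_n = T_1 * (learning_rate)^(log2(n)) where learning_rate = rate/100
Doublings = log2(2) = 1
T_n = 128 * 0.95^1
T_n = 128 * 0.95 = 121.6 hours

121.6 hours


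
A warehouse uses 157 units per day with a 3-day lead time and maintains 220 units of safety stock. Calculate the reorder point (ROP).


Formula: ROP = (Daily Demand * Lead Time) + Safety Stock
Demand during lead time = 157 * 3 = 471 units
ROP = 471 + 220 = 691 units

691 units


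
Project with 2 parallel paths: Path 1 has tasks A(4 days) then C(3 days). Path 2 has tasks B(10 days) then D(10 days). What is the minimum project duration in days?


Path 1 = 4 + 3 = 7 days
Path 2 = 10 + 10 = 20 days
Duration = max(7, 20) = 20 days

20 days


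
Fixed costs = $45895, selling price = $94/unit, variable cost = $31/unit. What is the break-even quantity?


Formula: BEQ = Fixed Costs / (Price - Variable Cost)
Contribution margin = $94 - $31 = $63/unit
BEQ = ceil($45895 / $63/unit) = ceil(728.49) = 729 units

729 units


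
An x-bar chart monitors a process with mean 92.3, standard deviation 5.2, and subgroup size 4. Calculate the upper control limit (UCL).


UCL = 92.3 + 3 * 5.2 / sqrt(4)

100.1


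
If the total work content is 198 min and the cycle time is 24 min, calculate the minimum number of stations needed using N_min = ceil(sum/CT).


Formula: N_min = ceil(Sum of Task Times / Cycle Time)
N_min = ceil(198 min / 24 min) = ceil(8.25)
N_min = 9 stations

9


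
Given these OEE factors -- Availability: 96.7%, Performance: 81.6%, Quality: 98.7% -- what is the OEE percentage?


Formula: OEE = Availability * Performance * Quality / 10000
A * P = 96.7% * 81.6% / 100 = 78.91%
OEE = 78.91% * 98.7% / 100 = 77.9%

77.9%


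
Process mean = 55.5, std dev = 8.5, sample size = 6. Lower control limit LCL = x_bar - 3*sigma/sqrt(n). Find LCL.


LCL = 55.5 - 3 * 8.5 / sqrt(6)

45.09


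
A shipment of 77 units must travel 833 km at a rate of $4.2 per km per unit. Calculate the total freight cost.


TC = dist * cost * units = 833 * 4.2 * 77 = $269392.20

$269392.20


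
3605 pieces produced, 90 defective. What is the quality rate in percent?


Formula: Quality Rate = Good Pieces / Total Pieces * 100
Good pieces = 3605 - 90 = 3515
QR = 3515 / 3605 * 100 = 97.5%

97.5%


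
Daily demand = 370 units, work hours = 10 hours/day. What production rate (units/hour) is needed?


Formula: Production Rate = Daily Demand / Available Hours
Rate = 370 units/day / 10 hours/day
Rate = 37.0 units/hour

37.0 units/hour


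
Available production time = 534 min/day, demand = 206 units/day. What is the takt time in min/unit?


Formula: Takt Time = Available Production Time / Customer Demand
Takt = 534 min/day / 206 units/day
Takt = 2.59 min/unit

2.59 min/unit
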